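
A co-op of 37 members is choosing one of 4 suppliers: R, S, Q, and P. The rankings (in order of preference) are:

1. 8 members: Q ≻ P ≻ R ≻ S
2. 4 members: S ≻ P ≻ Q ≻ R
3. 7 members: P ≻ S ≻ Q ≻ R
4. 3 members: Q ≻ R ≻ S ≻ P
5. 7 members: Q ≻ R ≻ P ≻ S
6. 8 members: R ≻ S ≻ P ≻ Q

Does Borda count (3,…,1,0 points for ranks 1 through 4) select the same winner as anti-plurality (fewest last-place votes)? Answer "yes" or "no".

no

Borda — scores: R 52, S 45, Q 65, P 60. Winner: Q.
Anti-plurality — last-place votes: R 11, S 15, Q 8, P 3. Winner: P.
The two methods disagree.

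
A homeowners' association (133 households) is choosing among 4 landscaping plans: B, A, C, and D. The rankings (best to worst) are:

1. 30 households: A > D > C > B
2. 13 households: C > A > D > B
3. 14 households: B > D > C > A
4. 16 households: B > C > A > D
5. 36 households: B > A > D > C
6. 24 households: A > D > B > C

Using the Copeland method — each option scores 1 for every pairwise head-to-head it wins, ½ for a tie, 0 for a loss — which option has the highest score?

B: beats C; loses to A and D → score 1.
A: beats B, C, and D → score 3.
C: loses to B, A, and D → score 0.
D: beats B and C; loses to A → score 2.
A has the best pairwise record.

A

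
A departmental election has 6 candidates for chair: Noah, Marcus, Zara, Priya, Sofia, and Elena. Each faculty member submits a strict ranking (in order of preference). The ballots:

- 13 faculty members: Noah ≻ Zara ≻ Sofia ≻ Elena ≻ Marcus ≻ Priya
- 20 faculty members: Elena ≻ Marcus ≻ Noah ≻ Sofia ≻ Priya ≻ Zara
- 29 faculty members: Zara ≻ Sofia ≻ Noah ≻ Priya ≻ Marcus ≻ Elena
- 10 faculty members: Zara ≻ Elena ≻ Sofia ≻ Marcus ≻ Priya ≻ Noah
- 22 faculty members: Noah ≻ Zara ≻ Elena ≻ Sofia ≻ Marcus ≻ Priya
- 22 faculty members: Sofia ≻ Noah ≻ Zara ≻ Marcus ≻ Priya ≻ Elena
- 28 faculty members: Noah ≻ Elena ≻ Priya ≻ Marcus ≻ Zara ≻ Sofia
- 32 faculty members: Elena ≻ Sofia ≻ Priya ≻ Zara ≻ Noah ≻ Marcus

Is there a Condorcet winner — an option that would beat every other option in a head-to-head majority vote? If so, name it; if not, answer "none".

none

Checking pairwise contests:
Sofia beats Noah 93–83.
Noah beats Marcus 146–30.
Noah beats Zara 105–71.
Noah beats Priya 134–42.
Zara beats Sofia 102–74.
Noah beats Elena 114–62.
Every option loses at least one head-to-head, so there is no Condorcet winner.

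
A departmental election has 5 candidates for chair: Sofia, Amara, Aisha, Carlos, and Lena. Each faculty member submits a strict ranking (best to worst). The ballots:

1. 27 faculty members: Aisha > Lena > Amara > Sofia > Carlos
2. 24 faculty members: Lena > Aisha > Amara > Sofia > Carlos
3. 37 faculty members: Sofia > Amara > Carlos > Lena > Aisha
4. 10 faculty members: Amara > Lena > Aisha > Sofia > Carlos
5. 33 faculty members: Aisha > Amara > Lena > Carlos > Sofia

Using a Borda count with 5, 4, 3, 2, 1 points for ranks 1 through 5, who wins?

Sofia: 27·2 + 24·2 + 37·5 + 10·2 + 33·1 = 340
Amara: 27·3 + 24·3 + 37·4 + 10·5 + 33·4 = 483
Aisha: 27·5 + 24·4 + 37·1 + 10·3 + 33·5 = 463
Carlos: 27·1 + 24·1 + 37·3 + 10·1 + 33·2 = 238
Lena: 27·4 + 24·5 + 37·2 + 10·4 + 33·3 = 441
Amara has the highest Borda score (483).

Amara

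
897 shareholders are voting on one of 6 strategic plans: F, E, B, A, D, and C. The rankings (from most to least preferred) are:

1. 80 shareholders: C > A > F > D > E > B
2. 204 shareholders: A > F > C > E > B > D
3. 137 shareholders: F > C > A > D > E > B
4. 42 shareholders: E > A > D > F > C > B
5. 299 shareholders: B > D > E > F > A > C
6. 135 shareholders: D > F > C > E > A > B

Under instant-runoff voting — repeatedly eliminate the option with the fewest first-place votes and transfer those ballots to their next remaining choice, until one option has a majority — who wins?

Round 1: F 137, E 42, B 299, A 204, D 135, C 80. Eliminate E.
Round 2: F 137, B 299, A 246, D 135, C 80. Eliminate C.
Round 3: F 137, B 299, A 326, D 135. Eliminate D.
Round 4: F 272, B 299, A 326. Eliminate F.
Round 5: B 299, A 598. A has a majority.

A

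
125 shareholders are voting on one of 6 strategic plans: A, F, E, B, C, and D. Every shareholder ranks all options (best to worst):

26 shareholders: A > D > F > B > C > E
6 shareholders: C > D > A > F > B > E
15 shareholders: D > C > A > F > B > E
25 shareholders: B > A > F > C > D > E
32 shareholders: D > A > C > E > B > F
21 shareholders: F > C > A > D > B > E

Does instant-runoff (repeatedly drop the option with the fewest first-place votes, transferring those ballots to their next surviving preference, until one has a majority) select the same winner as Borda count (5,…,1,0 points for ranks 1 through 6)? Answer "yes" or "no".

yes

Instant-runoff — R1 A 26, F 21, E 0, B 25, C 6, D 47 (E out); R2 A 26, F 21, B 25, C 6, D 47 (C out); R3 A 26, F 21, B 25, D 53 (F out); R4 A 47, B 25, D 53 (B out); R5 A 72, D 53 (A winner). Winner: A.
Borda — scores: A 484, F 300, E 64, B 251, C 346, D 430. Winner: A.
The two methods agree.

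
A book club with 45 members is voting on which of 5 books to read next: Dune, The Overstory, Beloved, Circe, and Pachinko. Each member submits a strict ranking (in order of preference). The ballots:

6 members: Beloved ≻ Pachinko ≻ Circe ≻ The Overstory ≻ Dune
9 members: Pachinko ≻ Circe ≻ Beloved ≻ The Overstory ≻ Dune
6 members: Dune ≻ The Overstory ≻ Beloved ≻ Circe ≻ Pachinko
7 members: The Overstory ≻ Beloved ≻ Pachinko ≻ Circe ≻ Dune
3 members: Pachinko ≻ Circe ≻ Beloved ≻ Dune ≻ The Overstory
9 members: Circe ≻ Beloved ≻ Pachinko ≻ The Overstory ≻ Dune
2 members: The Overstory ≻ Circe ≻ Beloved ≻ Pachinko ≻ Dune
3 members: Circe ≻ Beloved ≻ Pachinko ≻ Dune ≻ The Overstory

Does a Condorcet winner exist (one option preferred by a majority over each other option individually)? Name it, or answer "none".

none

Checking pairwise contests:
The Overstory beats Dune 33–12.
Beloved beats The Overstory 30–15.
Circe beats Beloved 26–19.
Pachinko beats Circe 25–20.
Beloved beats Pachinko 33–12.
Every option loses at least one head-to-head, so there is no Condorcet winner.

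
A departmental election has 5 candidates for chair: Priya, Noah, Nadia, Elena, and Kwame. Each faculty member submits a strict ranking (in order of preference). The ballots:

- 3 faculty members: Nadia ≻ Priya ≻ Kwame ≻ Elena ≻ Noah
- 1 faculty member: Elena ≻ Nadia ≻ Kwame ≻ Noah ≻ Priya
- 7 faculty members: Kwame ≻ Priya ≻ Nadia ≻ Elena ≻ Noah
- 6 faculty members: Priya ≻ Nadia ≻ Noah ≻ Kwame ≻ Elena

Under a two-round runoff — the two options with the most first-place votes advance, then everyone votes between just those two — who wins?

Priya

Round 1 first-place votes: Priya 6, Noah 0, Nadia 3, Elena 1, Kwame 7.
Kwame and Priya advance.
Runoff: Kwame is preferred to Priya by 8 voters; Priya by 9.
Priya wins the runoff.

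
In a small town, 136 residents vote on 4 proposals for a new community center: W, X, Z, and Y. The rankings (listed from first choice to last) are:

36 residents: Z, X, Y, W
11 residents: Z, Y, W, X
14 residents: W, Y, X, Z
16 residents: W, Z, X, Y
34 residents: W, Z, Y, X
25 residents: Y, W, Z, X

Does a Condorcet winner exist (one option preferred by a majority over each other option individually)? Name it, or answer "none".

none

Checking pairwise contests:
Y beats W 72–64.
W beats X 100–36.
W beats Z 89–47.
Z beats Y 97–39.
Every option loses at least one head-to-head, so there is no Condorcet winner.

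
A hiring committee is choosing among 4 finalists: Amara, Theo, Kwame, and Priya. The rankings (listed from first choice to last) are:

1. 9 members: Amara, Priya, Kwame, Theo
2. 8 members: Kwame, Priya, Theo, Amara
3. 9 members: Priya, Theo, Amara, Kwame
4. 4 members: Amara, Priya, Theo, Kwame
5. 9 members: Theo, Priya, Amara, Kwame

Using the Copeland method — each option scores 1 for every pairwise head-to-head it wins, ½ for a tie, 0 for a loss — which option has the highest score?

Amara: beats Kwame; loses to Theo and Priya → score 1.
Theo: beats Amara and Kwame; loses to Priya → score 2.
Kwame: loses to Amara, Theo, and Priya → score 0.
Priya: beats Amara, Theo, and Kwame → score 3.
Priya has the best pairwise record.

Priya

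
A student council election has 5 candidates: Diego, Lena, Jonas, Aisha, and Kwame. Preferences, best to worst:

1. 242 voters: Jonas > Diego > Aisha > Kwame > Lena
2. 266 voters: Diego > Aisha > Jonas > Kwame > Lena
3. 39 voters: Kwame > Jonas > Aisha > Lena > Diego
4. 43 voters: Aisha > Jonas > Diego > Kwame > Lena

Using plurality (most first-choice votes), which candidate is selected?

First-place votes: Diego 266, Lena 0, Jonas 242, Aisha 43, Kwame 39.
Diego has the most first-place votes.

Diego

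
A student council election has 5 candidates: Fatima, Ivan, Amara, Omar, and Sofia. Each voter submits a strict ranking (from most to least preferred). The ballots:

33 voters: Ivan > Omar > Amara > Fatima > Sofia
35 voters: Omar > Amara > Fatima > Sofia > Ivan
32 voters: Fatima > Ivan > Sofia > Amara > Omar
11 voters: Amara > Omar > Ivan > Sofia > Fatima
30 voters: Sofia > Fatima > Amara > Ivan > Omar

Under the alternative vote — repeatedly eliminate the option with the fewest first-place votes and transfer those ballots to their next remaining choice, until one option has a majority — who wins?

Omar

Round 1: Fatima 32, Ivan 33, Amara 11, Omar 35, Sofia 30. Eliminate Amara.
Round 2: Fatima 32, Ivan 33, Omar 46, Sofia 30. Eliminate Sofia.
Round 3: Fatima 62, Ivan 33, Omar 46. Eliminate Ivan.
Round 4: Fatima 62, Omar 79. Omar has a majority.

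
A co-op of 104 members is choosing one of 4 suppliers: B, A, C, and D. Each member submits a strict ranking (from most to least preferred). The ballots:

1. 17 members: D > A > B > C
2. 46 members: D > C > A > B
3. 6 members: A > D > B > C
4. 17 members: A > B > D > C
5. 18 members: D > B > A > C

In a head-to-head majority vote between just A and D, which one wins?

D

Voters preferring A to D: 23; preferring D to A: 81.
D wins the head-to-head.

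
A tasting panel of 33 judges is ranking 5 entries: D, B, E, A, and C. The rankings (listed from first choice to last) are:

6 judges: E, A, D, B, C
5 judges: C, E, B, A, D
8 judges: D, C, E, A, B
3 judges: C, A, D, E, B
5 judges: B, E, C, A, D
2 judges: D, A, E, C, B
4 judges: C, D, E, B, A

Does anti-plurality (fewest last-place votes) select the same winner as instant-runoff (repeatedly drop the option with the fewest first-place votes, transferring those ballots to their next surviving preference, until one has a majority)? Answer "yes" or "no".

no

Anti-plurality — last-place votes: D 10, B 13, E 0, A 4, C 6. Winner: E.
Instant-runoff — R1 D 10, B 5, E 6, A 0, C 12 (A out); R2 D 10, B 5, E 6, C 12 (B out); R3 D 10, E 11, C 12 (D out); R4 E 13, C 20 (C winner). Winner: C.
The two methods disagree.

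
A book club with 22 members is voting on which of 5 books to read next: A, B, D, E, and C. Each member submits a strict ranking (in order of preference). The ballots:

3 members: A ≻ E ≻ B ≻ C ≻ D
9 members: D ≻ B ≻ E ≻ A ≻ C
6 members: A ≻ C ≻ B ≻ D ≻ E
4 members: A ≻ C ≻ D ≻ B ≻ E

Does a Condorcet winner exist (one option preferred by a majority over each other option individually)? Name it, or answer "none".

A

A vs B: 13–9 for A.
A vs D: 13–9 for A.
A vs E: 13–9 for A.
A vs C: 22–0 for A.
A beats every other option head-to-head.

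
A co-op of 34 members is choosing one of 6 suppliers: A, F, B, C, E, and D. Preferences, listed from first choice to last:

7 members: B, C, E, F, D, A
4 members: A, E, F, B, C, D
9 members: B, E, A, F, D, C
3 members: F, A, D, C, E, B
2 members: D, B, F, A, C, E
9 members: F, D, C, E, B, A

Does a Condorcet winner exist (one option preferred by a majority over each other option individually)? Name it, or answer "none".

B vs A: 27–7 for B.
B vs F: 18–16 for B.
B vs C: 22–12 for B.
B vs E: 18–16 for B.
B vs D: 20–14 for B.
B beats every other option head-to-head.

B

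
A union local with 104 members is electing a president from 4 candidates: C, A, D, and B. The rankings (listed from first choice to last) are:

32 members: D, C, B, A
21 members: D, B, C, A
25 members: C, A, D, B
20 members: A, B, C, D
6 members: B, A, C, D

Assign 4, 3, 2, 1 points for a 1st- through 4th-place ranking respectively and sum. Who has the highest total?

C: 32·3 + 21·2 + 25·4 + 20·2 + 6·2 = 290
A: 32·1 + 21·1 + 25·3 + 20·4 + 6·3 = 226
D: 32·4 + 21·4 + 25·2 + 20·1 + 6·1 = 288
B: 32·2 + 21·3 + 25·1 + 20·3 + 6·4 = 236
C has the highest Borda score (290).

C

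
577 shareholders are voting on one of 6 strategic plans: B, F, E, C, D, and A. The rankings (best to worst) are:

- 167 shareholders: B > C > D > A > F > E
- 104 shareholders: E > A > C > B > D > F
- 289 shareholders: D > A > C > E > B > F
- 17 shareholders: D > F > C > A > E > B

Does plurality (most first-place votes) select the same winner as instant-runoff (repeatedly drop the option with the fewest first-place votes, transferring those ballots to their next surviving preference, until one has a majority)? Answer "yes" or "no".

Plurality — first-place votes: B 167, F 0, E 104, C 0, D 306, A 0. Winner: D.
Instant-runoff — R1 B 167, F 0, E 104, C 0, D 306, A 0 (D winner). Winner: D.
The two methods agree.

yes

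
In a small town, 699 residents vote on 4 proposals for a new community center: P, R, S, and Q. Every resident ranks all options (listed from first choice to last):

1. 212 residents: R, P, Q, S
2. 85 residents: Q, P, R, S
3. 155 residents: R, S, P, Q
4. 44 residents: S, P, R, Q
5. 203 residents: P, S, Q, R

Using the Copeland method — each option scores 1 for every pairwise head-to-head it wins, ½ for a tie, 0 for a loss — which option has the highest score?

P: beats S and Q; loses to R → score 2.
R: beats P, S, and Q → score 3.
S: beats Q; loses to P and R → score 1.
Q: loses to P, R, and S → score 0.
R has the best pairwise record.

R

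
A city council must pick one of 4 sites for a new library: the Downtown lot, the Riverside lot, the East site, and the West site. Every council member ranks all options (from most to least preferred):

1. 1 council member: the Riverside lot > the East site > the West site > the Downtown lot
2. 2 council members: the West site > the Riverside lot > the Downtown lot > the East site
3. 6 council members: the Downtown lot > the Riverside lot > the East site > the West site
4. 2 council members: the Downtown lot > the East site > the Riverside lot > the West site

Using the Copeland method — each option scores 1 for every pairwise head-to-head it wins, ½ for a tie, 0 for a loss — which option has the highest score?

the Downtown lot

the Downtown lot: beats the Riverside lot, the East site, and the West site → score 3.
the Riverside lot: beats the East site and the West site; loses to the Downtown lot → score 2.
the East site: beats the West site; loses to the Downtown lot and the Riverside lot → score 1.
the West site: loses to the Downtown lot, the Riverside lot, and the East site → score 0.
the Downtown lot has the best pairwise record.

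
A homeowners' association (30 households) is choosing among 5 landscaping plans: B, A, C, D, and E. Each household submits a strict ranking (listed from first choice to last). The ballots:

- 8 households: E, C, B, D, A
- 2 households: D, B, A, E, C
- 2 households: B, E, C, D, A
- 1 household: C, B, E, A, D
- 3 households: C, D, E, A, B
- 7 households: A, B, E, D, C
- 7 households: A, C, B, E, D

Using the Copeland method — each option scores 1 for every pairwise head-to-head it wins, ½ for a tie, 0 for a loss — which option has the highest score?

A

B: beats D and E; loses to A and C → score 2.
A: beats B, C, and E; ties D → score 3.5.
C: beats B and D; loses to A and E → score 2.
D: ties A; loses to B, C, and E → score 0.5.
E: beats C and D; loses to B and A → score 2.
A has the best pairwise record.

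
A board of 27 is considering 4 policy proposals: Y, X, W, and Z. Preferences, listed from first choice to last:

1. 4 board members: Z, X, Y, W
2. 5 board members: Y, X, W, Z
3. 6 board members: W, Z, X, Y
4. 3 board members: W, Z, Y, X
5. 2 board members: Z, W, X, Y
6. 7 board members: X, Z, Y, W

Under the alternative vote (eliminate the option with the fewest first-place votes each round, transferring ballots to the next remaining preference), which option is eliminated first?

Y

Round 1: Y 5, X 7, W 9, Z 6. Eliminate Y.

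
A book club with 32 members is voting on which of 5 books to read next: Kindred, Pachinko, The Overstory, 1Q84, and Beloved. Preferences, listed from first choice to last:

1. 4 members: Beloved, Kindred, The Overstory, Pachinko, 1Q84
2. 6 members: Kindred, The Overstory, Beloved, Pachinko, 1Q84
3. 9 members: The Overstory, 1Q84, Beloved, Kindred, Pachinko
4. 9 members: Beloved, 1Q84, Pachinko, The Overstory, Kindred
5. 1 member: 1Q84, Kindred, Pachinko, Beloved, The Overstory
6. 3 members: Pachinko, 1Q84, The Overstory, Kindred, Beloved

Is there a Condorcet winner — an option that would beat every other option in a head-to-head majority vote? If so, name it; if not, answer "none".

The Overstory vs Kindred: 21–11 for The Overstory.
The Overstory vs Pachinko: 19–13 for The Overstory.
The Overstory vs 1Q84: 19–13 for The Overstory.
The Overstory vs Beloved: 18–14 for The Overstory.
The Overstory beats every other option head-to-head.

The Overstory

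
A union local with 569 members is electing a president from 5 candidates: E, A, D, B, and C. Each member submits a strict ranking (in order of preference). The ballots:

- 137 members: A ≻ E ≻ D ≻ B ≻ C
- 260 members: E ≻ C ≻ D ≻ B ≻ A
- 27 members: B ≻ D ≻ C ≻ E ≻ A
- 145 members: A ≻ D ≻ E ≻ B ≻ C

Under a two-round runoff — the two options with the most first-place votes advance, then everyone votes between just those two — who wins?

Round 1 first-place votes: E 260, A 282, D 0, B 27, C 0.
A and E advance.
Runoff: A is preferred to E by 282 voters; E by 287.
E wins the runoff.

E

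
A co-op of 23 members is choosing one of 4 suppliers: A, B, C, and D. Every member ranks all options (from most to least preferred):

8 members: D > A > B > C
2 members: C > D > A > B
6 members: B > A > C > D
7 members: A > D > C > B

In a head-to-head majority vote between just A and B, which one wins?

A

Voters preferring A to B: 17; preferring B to A: 6.
A wins the head-to-head.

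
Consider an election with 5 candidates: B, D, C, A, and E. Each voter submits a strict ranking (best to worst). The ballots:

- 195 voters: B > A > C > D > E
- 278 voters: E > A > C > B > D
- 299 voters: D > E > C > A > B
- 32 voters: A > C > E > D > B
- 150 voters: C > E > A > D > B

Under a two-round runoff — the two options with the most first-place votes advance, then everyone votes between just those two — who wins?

Round 1 first-place votes: B 195, D 299, C 150, A 32, E 278.
D and E advance.
Runoff: D is preferred to E by 494 voters; E by 460.
D wins the runoff.

D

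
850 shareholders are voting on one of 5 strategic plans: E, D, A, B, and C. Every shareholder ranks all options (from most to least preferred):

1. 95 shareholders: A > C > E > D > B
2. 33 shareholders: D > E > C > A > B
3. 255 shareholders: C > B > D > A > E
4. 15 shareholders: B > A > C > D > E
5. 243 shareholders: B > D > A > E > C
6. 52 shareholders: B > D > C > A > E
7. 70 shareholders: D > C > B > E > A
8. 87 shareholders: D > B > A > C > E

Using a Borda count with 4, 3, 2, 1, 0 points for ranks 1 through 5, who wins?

B

E: 95·2 + 33·3 + 255·0 + 15·0 + 243·1 + 52·0 + 70·1 + 87·0 = 602
D: 95·1 + 33·4 + 255·2 + 15·1 + 243·3 + 52·3 + 70·4 + 87·4 = 2265
A: 95·4 + 33·1 + 255·1 + 15·3 + 243·2 + 52·1 + 70·0 + 87·2 = 1425
B: 95·0 + 33·0 + 255·3 + 15·4 + 243·4 + 52·4 + 70·2 + 87·3 = 2406
C: 95·3 + 33·2 + 255·4 + 15·2 + 243·0 + 52·2 + 70·3 + 87·1 = 1802
B has the highest Borda score (2406).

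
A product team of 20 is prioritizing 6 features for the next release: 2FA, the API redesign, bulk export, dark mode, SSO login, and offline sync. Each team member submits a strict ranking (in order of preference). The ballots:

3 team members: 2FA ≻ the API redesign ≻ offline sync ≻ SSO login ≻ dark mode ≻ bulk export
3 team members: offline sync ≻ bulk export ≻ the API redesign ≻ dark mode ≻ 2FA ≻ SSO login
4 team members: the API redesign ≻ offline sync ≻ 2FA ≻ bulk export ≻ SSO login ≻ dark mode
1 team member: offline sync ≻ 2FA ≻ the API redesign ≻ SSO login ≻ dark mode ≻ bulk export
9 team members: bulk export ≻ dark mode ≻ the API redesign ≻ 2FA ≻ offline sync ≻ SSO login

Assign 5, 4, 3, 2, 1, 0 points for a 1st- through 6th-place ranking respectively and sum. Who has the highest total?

the API redesign

2FA: 3·5 + 3·1 + 4·3 + 1·4 + 9·2 = 52
the API redesign: 3·4 + 3·3 + 4·5 + 1·3 + 9·3 = 71
bulk export: 3·0 + 3·4 + 4·2 + 1·0 + 9·5 = 65
dark mode: 3·1 + 3·2 + 4·0 + 1·1 + 9·4 = 46
SSO login: 3·2 + 3·0 + 4·1 + 1·2 + 9·0 = 12
offline sync: 3·3 + 3·5 + 4·4 + 1·5 + 9·1 = 54
the API redesign has the highest Borda score (71).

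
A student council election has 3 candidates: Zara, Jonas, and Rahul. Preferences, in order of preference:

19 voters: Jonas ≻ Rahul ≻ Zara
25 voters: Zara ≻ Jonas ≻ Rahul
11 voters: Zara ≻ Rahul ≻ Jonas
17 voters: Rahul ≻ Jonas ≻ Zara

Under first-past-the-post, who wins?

Zara

First-place votes: Zara 36, Jonas 19, Rahul 17.
Zara has the most first-place votes.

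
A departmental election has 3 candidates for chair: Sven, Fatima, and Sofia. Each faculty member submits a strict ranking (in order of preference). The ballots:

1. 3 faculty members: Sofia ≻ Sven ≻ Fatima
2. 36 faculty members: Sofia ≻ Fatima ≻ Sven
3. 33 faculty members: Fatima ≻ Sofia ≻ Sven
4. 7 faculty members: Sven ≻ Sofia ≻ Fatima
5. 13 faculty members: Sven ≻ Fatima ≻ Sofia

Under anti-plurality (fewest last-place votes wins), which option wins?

Last-place votes: Sven 69, Fatima 10, Sofia 13.
Fatima is ranked last by the fewest voters, so Fatima wins.

Fatima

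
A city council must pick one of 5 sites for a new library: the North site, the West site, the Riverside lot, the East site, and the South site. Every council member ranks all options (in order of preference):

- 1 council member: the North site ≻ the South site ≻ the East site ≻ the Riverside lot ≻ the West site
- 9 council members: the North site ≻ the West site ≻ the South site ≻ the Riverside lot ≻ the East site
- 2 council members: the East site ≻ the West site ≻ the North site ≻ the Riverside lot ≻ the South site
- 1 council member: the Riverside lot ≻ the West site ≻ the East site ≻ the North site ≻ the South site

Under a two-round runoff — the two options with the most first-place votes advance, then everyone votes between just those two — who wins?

the North site

Round 1 first-place votes: the North site 10, the West site 0, the Riverside lot 1, the East site 2, the South site 0.
the North site and the East site advance.
Runoff: the North site is preferred to the East site by 10 voters; the East site by 3.
the North site wins the runoff.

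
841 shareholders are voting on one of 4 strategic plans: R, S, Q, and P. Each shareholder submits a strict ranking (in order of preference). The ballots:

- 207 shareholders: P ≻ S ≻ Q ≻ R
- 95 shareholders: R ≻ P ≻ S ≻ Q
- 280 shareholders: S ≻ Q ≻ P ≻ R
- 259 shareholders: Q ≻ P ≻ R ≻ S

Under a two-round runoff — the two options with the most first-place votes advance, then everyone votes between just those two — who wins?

Round 1 first-place votes: R 95, S 280, Q 259, P 207.
S and Q advance.
Runoff: S is preferred to Q by 582 voters; Q by 259.
S wins the runoff.

S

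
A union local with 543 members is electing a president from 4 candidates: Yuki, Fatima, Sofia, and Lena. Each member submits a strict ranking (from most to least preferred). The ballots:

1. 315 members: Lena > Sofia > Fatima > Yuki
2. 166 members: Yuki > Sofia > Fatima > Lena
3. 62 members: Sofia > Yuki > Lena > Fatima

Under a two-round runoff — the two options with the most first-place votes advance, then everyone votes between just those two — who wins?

Round 1 first-place votes: Yuki 166, Fatima 0, Sofia 62, Lena 315.
Lena and Yuki advance.
Runoff: Lena is preferred to Yuki by 315 voters; Yuki by 228.
Lena wins the runoff.

Lena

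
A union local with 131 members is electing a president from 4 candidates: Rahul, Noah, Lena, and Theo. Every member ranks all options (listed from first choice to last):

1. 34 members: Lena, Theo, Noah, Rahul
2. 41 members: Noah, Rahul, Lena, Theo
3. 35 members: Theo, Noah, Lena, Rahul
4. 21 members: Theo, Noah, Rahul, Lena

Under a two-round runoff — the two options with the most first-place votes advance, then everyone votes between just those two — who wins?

Round 1 first-place votes: Rahul 0, Noah 41, Lena 34, Theo 56.
Theo and Noah advance.
Runoff: Theo is preferred to Noah by 90 voters; Noah by 41.
Theo wins the runoff.

Theo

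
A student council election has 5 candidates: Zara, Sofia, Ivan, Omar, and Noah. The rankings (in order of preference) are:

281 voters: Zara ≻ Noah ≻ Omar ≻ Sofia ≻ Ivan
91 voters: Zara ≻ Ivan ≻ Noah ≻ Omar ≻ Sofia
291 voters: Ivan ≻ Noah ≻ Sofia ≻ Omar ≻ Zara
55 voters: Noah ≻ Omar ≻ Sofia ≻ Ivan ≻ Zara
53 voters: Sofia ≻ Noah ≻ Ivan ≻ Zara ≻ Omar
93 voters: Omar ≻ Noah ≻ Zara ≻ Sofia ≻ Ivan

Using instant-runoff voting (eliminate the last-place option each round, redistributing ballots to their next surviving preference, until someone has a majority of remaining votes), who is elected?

Zara

Round 1: Zara 372, Sofia 53, Ivan 291, Omar 93, Noah 55. Eliminate Sofia.
Round 2: Zara 372, Ivan 291, Omar 93, Noah 108. Eliminate Omar.
Round 3: Zara 372, Ivan 291, Noah 201. Eliminate Noah.
Round 4: Zara 465, Ivan 399. Zara has a majority.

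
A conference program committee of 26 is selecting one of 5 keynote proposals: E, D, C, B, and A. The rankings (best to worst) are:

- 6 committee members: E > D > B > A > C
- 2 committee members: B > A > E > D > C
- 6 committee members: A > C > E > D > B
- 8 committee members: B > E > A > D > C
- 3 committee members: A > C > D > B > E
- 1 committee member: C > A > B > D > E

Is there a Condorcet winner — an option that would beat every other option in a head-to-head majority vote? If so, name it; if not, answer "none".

Checking pairwise contests:
B beats E 14–12.
E beats D 22–4.
E beats C 16–10.
D beats B 15–11.
E beats A 14–12.
Every option loses at least one head-to-head, so there is no Condorcet winner.

none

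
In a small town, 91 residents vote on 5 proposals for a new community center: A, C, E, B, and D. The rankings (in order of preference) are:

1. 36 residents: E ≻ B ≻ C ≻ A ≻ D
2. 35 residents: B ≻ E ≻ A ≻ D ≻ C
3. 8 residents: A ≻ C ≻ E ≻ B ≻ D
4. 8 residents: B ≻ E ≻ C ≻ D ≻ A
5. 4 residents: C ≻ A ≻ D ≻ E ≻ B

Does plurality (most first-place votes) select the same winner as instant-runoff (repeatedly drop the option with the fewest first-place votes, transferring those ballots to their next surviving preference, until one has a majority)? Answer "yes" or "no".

no

Plurality — first-place votes: A 8, C 4, E 36, B 43, D 0. Winner: B.
Instant-runoff — R1 A 8, C 4, E 36, B 43, D 0 (D out); R2 A 8, C 4, E 36, B 43 (C out); R3 A 12, E 36, B 43 (A out); R4 E 48, B 43 (E winner). Winner: E.
The two methods disagree.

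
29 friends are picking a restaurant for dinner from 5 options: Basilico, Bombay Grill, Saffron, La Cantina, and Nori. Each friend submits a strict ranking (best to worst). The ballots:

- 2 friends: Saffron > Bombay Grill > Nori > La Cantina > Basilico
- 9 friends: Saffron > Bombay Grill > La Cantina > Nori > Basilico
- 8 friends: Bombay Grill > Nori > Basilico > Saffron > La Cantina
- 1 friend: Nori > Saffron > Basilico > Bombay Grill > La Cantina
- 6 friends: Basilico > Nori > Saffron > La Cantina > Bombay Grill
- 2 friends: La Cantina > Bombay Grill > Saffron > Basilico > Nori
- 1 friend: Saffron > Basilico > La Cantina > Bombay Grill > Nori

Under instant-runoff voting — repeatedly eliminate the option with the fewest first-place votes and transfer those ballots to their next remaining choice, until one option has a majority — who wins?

Round 1: Basilico 6, Bombay Grill 8, Saffron 12, La Cantina 2, Nori 1. Eliminate Nori.
Round 2: Basilico 6, Bombay Grill 8, Saffron 13, La Cantina 2. Eliminate La Cantina.
Round 3: Basilico 6, Bombay Grill 10, Saffron 13. Eliminate Basilico.
Round 4: Bombay Grill 10, Saffron 19. Saffron has a majority.

Saffron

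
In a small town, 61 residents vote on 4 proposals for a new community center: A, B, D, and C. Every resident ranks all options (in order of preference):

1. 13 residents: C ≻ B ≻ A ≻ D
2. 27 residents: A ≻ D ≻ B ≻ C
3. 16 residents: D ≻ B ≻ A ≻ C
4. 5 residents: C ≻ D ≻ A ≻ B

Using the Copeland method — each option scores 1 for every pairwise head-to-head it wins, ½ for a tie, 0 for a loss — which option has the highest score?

A: beats B, D, and C → score 3.
B: beats C; loses to A and D → score 1.
D: beats B and C; loses to A → score 2.
C: loses to A, B, and D → score 0.
A has the best pairwise record.

A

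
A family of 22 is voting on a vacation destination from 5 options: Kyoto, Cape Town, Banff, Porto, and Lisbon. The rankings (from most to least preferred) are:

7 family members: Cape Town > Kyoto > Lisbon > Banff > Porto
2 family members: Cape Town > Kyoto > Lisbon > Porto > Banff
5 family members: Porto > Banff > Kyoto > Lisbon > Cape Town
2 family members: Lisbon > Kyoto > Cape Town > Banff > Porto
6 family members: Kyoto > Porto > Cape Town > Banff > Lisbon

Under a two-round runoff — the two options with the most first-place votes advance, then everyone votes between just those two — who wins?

Kyoto

Round 1 first-place votes: Kyoto 6, Cape Town 9, Banff 0, Porto 5, Lisbon 2.
Cape Town and Kyoto advance.
Runoff: Cape Town is preferred to Kyoto by 9 voters; Kyoto by 13.
Kyoto wins the runoff.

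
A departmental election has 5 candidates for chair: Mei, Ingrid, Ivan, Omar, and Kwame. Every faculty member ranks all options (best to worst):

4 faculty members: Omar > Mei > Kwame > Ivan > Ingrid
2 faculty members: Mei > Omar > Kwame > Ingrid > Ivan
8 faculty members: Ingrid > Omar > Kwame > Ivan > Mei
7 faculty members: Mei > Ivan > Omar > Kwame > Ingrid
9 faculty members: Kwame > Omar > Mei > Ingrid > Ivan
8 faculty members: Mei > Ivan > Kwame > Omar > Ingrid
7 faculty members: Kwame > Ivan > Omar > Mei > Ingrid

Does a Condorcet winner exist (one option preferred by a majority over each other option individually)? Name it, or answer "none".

Kwame vs Mei: 24–21 for Kwame.
Kwame vs Ingrid: 37–8 for Kwame.
Kwame vs Ivan: 30–15 for Kwame.
Kwame vs Omar: 24–21 for Kwame.
Kwame beats every other option head-to-head.

Kwame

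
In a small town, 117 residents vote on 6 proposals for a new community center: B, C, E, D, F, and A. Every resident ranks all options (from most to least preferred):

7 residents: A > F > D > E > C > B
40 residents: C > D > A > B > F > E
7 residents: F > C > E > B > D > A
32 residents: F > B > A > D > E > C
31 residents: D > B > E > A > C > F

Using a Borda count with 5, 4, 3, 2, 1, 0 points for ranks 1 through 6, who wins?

B: 7·0 + 40·2 + 7·2 + 32·4 + 31·4 = 346
C: 7·1 + 40·5 + 7·4 + 32·0 + 31·1 = 266
E: 7·2 + 40·0 + 7·3 + 32·1 + 31·3 = 160
D: 7·3 + 40·4 + 7·1 + 32·2 + 31·5 = 407
F: 7·4 + 40·1 + 7·5 + 32·5 + 31·0 = 263
A: 7·5 + 40·3 + 7·0 + 32·3 + 31·2 = 313
D has the highest Borda score (407).

D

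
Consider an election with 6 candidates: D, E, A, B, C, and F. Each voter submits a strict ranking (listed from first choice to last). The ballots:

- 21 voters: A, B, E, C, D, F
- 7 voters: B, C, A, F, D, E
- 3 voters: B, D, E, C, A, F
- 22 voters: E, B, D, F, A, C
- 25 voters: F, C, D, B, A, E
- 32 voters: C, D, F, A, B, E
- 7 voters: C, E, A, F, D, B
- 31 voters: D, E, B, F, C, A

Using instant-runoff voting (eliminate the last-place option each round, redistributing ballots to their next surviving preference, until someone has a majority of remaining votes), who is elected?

E

Round 1: D 31, E 22, A 21, B 10, C 39, F 25. Eliminate B.
Round 2: D 34, E 22, A 21, C 46, F 25. Eliminate A.
Round 3: D 34, E 43, C 46, F 25. Eliminate F.
Round 4: D 34, E 43, C 71. Eliminate D.
Round 5: E 77, C 71. E has a majority.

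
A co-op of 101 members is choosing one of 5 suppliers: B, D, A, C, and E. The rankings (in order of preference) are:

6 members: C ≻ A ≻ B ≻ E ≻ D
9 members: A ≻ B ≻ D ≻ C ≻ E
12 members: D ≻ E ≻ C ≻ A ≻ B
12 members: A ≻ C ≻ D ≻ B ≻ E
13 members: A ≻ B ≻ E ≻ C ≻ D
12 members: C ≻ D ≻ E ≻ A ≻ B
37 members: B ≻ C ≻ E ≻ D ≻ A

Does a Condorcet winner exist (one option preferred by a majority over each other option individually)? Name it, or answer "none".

Checking pairwise contests:
A beats B 64–37.
B beats D 65–36.
D beats A 61–40.
B beats C 59–42.
B beats E 77–24.
Every option loses at least one head-to-head, so there is no Condorcet winner.

none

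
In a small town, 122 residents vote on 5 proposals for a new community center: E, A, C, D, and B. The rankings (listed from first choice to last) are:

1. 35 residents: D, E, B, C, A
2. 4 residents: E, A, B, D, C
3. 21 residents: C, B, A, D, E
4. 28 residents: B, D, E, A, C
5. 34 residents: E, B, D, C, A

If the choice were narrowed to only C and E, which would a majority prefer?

Voters preferring C to E: 21; preferring E to C: 101.
E wins the head-to-head.

E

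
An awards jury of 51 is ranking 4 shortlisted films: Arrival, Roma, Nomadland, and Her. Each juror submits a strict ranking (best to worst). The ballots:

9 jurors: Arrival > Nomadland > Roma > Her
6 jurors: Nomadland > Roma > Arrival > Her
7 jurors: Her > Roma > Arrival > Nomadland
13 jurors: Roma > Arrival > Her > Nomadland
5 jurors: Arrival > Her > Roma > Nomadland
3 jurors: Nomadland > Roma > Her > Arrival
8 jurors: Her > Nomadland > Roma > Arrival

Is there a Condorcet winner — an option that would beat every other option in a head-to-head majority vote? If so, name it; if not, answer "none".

none

Checking pairwise contests:
Roma beats Arrival 37–14.
Nomadland beats Roma 26–25.
Arrival beats Nomadland 34–17.
Arrival beats Her 33–18.
Every option loses at least one head-to-head, so there is no Condorcet winner.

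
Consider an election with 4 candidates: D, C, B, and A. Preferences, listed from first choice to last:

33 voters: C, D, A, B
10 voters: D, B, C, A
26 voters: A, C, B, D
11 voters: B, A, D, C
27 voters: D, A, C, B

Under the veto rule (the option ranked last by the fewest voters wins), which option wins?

Last-place votes: D 26, C 11, B 60, A 10.
A is ranked last by the fewest voters, so A wins.

A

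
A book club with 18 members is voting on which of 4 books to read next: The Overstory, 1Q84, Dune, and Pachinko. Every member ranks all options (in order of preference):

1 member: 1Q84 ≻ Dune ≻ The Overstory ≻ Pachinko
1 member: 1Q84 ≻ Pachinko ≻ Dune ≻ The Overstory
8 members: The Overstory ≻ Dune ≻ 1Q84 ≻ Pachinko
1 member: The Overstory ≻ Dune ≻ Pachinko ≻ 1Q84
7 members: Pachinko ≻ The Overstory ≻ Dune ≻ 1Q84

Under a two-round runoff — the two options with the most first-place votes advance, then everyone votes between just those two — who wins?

Round 1 first-place votes: The Overstory 9, 1Q84 2, Dune 0, Pachinko 7.
The Overstory and Pachinko advance.
Runoff: The Overstory is preferred to Pachinko by 10 voters; Pachinko by 8.
The Overstory wins the runoff.

The Overstory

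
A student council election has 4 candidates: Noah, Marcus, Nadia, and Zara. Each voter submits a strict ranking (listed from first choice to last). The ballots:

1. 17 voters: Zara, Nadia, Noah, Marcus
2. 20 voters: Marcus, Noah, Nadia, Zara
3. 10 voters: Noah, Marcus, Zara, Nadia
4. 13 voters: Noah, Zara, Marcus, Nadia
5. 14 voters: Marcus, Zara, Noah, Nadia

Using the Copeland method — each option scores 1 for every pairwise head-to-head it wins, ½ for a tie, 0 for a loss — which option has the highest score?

Noah

Noah: beats Marcus, Nadia, and Zara → score 3.
Marcus: beats Nadia and Zara; loses to Noah → score 2.
Nadia: loses to Noah, Marcus, and Zara → score 0.
Zara: beats Nadia; loses to Noah and Marcus → score 1.
Noah has the best pairwise record.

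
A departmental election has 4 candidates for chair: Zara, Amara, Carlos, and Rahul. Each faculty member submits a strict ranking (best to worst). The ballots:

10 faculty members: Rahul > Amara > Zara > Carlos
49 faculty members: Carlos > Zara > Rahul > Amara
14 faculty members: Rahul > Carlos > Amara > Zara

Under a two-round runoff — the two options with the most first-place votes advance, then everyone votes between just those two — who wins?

Carlos

Round 1 first-place votes: Zara 0, Amara 0, Carlos 49, Rahul 24.
Carlos and Rahul advance.
Runoff: Carlos is preferred to Rahul by 49 voters; Rahul by 24.
Carlos wins the runoff.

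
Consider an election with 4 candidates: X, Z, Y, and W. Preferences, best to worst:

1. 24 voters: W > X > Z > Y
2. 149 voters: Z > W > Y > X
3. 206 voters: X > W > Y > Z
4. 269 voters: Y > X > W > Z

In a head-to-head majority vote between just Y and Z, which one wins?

Y

Voters preferring Y to Z: 475; preferring Z to Y: 173.
Y wins the head-to-head.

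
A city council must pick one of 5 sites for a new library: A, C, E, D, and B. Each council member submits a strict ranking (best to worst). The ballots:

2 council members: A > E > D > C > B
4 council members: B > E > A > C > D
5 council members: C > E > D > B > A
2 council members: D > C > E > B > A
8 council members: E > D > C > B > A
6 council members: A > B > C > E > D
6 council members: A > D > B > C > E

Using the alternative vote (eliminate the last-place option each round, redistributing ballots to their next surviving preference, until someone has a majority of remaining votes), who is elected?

Round 1: A 14, C 5, E 8, D 2, B 4. Eliminate D.
Round 2: A 14, C 7, E 8, B 4. Eliminate B.
Round 3: A 14, C 7, E 12. Eliminate C.
Round 4: A 14, E 19. E has a majority.

E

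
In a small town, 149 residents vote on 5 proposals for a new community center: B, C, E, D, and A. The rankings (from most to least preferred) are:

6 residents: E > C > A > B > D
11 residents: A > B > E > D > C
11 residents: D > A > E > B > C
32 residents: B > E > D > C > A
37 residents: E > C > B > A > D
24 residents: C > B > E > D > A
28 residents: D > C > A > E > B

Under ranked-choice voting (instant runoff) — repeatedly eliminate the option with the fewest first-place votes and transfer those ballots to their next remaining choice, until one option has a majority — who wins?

Round 1: B 32, C 24, E 43, D 39, A 11. Eliminate A.
Round 2: B 43, C 24, E 43, D 39. Eliminate C.
Round 3: B 67, E 43, D 39. Eliminate D.
Round 4: B 67, E 82. E has a majority.

E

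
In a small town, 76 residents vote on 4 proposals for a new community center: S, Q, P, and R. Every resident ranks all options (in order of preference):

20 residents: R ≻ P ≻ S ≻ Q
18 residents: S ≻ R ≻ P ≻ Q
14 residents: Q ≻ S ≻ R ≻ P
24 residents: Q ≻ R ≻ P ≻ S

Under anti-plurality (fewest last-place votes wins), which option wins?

Last-place votes: S 24, Q 38, P 14, R 0.
R is ranked last by the fewest voters, so R wins.

R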